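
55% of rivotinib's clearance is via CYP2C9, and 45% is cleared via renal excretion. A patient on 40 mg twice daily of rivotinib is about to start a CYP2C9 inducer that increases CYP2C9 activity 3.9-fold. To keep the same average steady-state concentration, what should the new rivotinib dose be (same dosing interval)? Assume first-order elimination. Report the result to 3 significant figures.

The CYP2C9 pathway (55% of clearance) increases to 3.9× activity: 0.55 × 3.9 = 2.145.
The remaining 45% of clearance is unaffected.
New clearance relative to baseline: 2.145 + 0.45 = 2.595.
Css,avg = (dose rate)/CL, so holding Css fixed requires dose ∝ CL: 40 × 2.595 = 104 mg.

104 mg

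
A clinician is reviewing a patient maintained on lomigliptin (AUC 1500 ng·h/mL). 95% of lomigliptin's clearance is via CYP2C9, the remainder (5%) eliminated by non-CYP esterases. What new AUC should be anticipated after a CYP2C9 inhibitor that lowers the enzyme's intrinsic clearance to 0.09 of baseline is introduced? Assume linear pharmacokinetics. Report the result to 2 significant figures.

1.1 × 10⁴ ng·h/mL

The CYP2C9 pathway (95% of clearance) falls to 0.09× activity: 0.95 × 0.09 = 0.0855.
Non-CYP routes (5%) are unchanged.
CL_new/CL_old = 0.0855 + 0.05 = 0.1355.
AUC ∝ 1/CL, so new value = 1500 / 0.1355 = 1.1 × 10⁴ ng·h/mL.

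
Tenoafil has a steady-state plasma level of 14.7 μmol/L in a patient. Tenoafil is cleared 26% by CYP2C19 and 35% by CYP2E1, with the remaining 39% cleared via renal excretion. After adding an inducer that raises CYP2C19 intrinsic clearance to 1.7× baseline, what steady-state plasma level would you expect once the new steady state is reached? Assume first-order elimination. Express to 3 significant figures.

12.4 μmol/L

The CYP2C19 pathway (26% of clearance) is boosted to 1.7× activity: 0.26 × 1.7 = 0.442.
CYP2E1 (35%) and the residual 39% are unaffected.
Relative clearance = 0.442 + 0.35 + 0.39 = 1.182.
Steady-state plasma level ∝ 1/CL, so new value = 14.7 / 1.182 = 12.4 μmol/L.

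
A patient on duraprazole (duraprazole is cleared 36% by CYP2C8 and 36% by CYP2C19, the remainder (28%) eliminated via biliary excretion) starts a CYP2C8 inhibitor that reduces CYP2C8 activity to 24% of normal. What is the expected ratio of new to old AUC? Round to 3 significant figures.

The CYP2C8 pathway (36% of clearance) drops to 0.24× activity: 0.36 × 0.24 = 0.0864.
CYP2C19 (36%) and the residual 28% are unaffected.
New clearance relative to baseline: 0.0864 + 0.36 + 0.28 = 0.7264.
Since AUC ∝ 1/CL, the ratio is 1 / 0.7264 = 1.38.

1.38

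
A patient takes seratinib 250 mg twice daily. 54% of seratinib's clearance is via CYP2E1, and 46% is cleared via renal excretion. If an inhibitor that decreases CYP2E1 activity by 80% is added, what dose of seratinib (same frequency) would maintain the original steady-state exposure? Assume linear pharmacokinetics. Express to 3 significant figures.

142 mg

CYP2E1: 0.54 × 0.2 = 0.108
Other: 0.46 (unchanged)
New clearance relative to baseline: 0.108 + 0.46 = 0.568.
Exposure is unchanged when dose changes in proportion to clearance. New dose = 250 mg × 0.568 = 142 mg.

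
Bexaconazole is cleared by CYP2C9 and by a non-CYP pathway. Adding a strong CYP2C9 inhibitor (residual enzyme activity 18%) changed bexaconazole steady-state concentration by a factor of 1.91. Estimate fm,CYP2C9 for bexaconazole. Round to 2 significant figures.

0.58

Write x for the fraction cleared via CYP2C9. The observed steady-state concentration change means clearance fell to 1/1.91 = 0.5236 of baseline.
Setting x·0.18 + (1 − x) = 0.5236 and solving: x = (0.5236 − 1)/(0.18 − 1) = 0.58.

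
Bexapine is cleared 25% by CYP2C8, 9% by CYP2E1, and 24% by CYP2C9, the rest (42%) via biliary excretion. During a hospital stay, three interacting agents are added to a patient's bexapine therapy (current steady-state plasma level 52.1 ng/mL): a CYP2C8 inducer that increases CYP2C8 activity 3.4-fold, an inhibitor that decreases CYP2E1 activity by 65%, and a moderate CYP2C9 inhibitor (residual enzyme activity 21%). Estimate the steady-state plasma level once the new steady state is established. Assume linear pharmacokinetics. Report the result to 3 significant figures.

38.5 ng/mL

The CYP2C8 pathway (25% of clearance) is boosted to 3.4× activity: 0.25 × 3.4 = 0.85.
The CYP2E1 pathway (9% of clearance) falls to 0.35× activity: 0.09 × 0.35 = 0.0315.
The CYP2C9 pathway (24% of clearance) drops to 0.21× activity: 0.24 × 0.21 = 0.0504.
The remaining 42% of clearance is unaffected.
New clearance relative to baseline: 0.85 + 0.0315 + 0.0504 + 0.42 = 1.3519.
Dividing the baseline by the relative clearance: 52.1 / 1.3519 = 38.5 ng/mL.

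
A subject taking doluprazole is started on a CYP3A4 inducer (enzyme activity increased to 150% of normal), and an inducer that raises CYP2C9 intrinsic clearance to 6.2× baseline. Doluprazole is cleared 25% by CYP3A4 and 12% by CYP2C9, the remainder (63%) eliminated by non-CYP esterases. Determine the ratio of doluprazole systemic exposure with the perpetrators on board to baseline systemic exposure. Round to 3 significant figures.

The CYP3A4 pathway (25% of clearance) is boosted to 1.5× activity: 0.25 × 1.5 = 0.375.
The CYP2C9 pathway (12% of clearance) rises to 6.2× activity: 0.12 × 6.2 = 0.744.
Non-CYP routes (63%) are unchanged.
New clearance relative to baseline: 0.375 + 0.744 + 0.63 = 1.749.
Because systemic exposure varies inversely with clearance, the combined effect is 1 / 1.749 = 0.572.

0.572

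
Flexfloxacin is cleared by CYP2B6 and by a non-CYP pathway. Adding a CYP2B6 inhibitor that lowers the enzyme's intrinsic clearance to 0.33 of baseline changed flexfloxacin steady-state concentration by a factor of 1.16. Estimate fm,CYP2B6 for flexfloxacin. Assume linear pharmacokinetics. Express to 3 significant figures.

Let x = fm,CYP2B6. Because steady-state concentration ∝ 1/CL, relative clearance fell to 1/1.16 = 0.8621.
Setting x·0.33 + (1 − x) = 0.8621 and solving: x = (0.8621 − 1)/(0.33 − 1) = 0.206.

0.206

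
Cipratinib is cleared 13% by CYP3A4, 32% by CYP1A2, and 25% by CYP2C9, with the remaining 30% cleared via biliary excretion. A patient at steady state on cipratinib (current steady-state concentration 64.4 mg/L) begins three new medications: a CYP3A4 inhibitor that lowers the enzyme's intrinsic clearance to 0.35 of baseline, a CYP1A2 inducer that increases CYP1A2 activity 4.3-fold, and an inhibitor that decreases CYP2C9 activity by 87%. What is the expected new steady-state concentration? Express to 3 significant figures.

The CYP3A4 pathway (13% of clearance) is reduced to 0.35× activity: 0.13 × 0.35 = 0.0455.
The CYP1A2 pathway (32% of clearance) is boosted to 4.3× activity: 0.32 × 4.3 = 1.376.
The CYP2C9 pathway (25% of clearance) drops to 0.13× activity: 0.25 × 0.13 = 0.0325.
Non-CYP routes (30%) are unchanged.
New clearance relative to baseline: 0.0455 + 1.376 + 0.0325 + 0.3 = 1.754.
Steady-state concentration ∝ 1/CL: new value = 64.4 / 1.754 = 36.7 mg/L.

36.7 mg/L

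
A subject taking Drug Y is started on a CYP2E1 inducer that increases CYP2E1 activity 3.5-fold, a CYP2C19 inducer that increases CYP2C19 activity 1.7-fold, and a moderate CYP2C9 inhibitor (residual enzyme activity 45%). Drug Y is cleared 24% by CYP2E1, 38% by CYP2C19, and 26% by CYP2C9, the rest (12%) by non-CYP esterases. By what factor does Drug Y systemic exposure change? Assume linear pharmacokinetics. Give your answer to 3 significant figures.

CYP2E1: 0.24 × 3.5 = 0.84
CYP2C19: 0.38 × 1.7 = 0.646
CYP2C9: 0.26 × 0.45 = 0.117
Other: 0.12 (unchanged)
Relative clearance = 0.84 + 0.646 + 0.117 + 0.12 = 1.723.
Systemic exposure ∝ 1/CL: fold-change = 1 / 1.723 = 0.580.

0.580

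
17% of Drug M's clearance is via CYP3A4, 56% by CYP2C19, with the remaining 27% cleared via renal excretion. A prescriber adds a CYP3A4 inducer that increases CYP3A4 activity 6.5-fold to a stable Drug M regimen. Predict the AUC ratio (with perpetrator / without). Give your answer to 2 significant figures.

CYP3A4: 0.17 × 6.5 = 1.105
CYP2C19: 0.56 (unchanged)
Other: 0.27 (unchanged)
New clearance relative to baseline: 1.105 + 0.56 + 0.27 = 1.935.
Since AUC ∝ 1/CL, the ratio is 1 / 1.935 = 0.52.

0.52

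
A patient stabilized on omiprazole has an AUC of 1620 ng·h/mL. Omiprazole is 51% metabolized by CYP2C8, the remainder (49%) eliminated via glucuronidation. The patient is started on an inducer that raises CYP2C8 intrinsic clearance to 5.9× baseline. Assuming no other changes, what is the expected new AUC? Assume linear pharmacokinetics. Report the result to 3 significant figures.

463 ng·h/mL

CYP2C8: 0.51 × 5.9 = 3.009
Other: 0.49 (unchanged)
Relative clearance = 3.009 + 0.49 = 3.499.
With dosing unchanged, AUC scales as 1/CL: 1620 / 3.499 = 463 ng·h/mL.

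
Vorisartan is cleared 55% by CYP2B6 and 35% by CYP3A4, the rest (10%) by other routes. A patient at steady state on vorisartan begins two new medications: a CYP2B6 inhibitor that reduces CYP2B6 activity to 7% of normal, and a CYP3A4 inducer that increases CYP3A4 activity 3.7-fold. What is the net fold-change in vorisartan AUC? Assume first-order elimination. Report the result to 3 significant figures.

0.698

The CYP2B6 pathway (55% of clearance) is reduced to 0.07× activity: 0.55 × 0.07 = 0.0385.
The CYP3A4 pathway (35% of clearance) is boosted to 3.7× activity: 0.35 × 3.7 = 1.295.
Non-CYP routes (10%) are unchanged.
Relative clearance = 0.0385 + 1.295 + 0.1 = 1.4335.
AUC ∝ 1/CL: fold-change = 1 / 1.4335 = 0.698.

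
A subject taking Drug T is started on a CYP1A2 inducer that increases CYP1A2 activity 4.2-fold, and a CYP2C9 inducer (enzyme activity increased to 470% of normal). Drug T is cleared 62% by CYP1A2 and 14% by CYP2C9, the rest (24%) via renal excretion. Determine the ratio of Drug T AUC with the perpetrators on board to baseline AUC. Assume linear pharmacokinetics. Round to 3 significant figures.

CYP1A2: 0.62 × 4.2 = 2.604
CYP2C9: 0.14 × 4.7 = 0.658
Other: 0.24 (unchanged)
CL_new/CL_old = 2.604 + 0.658 + 0.24 = 3.502.
Net AUC ratio = 1 / 3.502 = 0.286.

0.286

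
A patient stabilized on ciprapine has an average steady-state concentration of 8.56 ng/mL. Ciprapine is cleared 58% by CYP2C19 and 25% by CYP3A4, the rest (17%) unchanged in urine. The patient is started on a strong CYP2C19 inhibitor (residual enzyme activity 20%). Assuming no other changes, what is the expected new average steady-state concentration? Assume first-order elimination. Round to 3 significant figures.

16.0 ng/mL

CYP2C19: 0.58 × 0.2 = 0.116
CYP3A4: 0.25 (unchanged)
Other: 0.17 (unchanged)
New clearance relative to baseline: 0.116 + 0.25 + 0.17 = 0.536.
With dosing unchanged, average steady-state concentration scales as 1/CL: 8.56 / 0.536 = 16.0 ng/mL.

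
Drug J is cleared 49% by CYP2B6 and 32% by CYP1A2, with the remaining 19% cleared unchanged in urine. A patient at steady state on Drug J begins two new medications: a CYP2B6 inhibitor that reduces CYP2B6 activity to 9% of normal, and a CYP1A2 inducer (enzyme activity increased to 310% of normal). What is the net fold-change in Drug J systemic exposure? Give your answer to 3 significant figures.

0.816

The CYP2B6 pathway (49% of clearance) falls to 0.09× activity: 0.49 × 0.09 = 0.0441.
The CYP1A2 pathway (32% of clearance) increases to 3.1× activity: 0.32 × 3.1 = 0.992.
Non-CYP routes (19%) are unchanged.
Relative clearance = 0.0441 + 0.992 + 0.19 = 1.2261.
Net systemic exposure ratio = 1 / 1.2261 = 0.816.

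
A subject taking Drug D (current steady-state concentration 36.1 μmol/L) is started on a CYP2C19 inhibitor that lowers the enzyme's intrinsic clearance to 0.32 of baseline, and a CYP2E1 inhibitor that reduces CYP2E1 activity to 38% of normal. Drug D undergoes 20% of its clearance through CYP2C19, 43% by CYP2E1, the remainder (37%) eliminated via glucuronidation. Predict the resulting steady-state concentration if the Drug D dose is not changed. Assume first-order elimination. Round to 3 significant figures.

60.4 μmol/L

The CYP2C19 pathway (20% of clearance) falls to 0.32× activity: 0.2 × 0.32 = 0.064.
The CYP2E1 pathway (43% of clearance) falls to 0.38× activity: 0.43 × 0.38 = 0.1634.
The remaining 37% of clearance is unaffected.
New clearance relative to baseline: 0.064 + 0.1634 + 0.37 = 0.5974.
Dividing the baseline by the relative clearance: 36.1 / 0.5974 = 60.4 μmol/L.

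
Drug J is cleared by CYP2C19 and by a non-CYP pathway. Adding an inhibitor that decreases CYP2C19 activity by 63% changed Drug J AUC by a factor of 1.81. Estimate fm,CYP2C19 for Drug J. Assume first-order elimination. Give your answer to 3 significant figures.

Call the CYP2C19 fraction fm. After the interaction, CL_new/CL_old = fm × 0.37 + (1 − fm).
AUC ratio = 1 / (new CL fraction), so new CL fraction = 1 / 1.81 = 0.5525.
fm × 0.37 + 1 − fm = 0.5525  ⇒  fm × (0.37 − 1) = −0.4475  ⇒  fm = 0.710.

0.710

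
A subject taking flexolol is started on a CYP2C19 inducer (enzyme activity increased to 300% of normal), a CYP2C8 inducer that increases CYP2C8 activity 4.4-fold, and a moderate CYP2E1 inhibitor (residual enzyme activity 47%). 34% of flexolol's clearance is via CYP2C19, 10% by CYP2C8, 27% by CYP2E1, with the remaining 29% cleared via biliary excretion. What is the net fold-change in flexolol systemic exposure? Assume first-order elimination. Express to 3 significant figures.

The CYP2C19 pathway (34% of clearance) rises to 3× activity: 0.34 × 3 = 1.02.
The CYP2C8 pathway (10% of clearance) rises to 4.4× activity: 0.1 × 4.4 = 0.44.
The CYP2E1 pathway (27% of clearance) is reduced to 0.47× activity: 0.27 × 0.47 = 0.1269.
The remaining 29% of clearance is unaffected.
New clearance relative to baseline: 1.02 + 0.44 + 0.1269 + 0.29 = 1.8769.
Net systemic exposure ratio = 1 / 1.8769 = 0.533.

0.533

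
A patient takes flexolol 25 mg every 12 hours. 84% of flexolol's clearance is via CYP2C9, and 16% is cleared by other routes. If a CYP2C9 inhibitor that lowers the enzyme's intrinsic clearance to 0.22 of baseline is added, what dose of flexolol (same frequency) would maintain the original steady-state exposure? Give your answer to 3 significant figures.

The CYP2C9 pathway (84% of clearance) is reduced to 0.22× activity: 0.84 × 0.22 = 0.1848.
Non-CYP routes (16%) are unchanged.
Relative clearance = 0.1848 + 0.16 = 0.3448.
Css,avg = (dose rate)/CL, so holding Css fixed requires dose ∝ CL: 25 × 0.3448 = 8.62 mg.

8.62 mg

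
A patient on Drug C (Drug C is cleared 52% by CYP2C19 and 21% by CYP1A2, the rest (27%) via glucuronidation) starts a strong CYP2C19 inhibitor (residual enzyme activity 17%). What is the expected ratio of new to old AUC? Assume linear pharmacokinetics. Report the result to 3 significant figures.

CYP2C19: 0.52 × 0.17 = 0.0884
CYP1A2: 0.21 (unchanged)
Other: 0.27 (unchanged)
New clearance relative to baseline: 0.0884 + 0.21 + 0.27 = 0.5684.
AUC is inversely proportional to clearance, so the fold-change is 1 / 0.5684 = 1.76.

1.76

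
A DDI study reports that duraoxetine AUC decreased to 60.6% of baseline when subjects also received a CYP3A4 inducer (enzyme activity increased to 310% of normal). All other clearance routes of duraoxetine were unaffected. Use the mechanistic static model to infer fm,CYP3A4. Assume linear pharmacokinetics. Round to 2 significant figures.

0.31

Let fm be the CYP3A4 fraction. New clearance relative to baseline = fm × 3.1 + (1 − fm).
AUC ratio = 1 / (new CL fraction), so new CL fraction = 1 / 0.606 = 1.65.
fm × 3.1 + 1 − fm = 1.65  ⇒  fm × (3.1 − 1) = 0.6502  ⇒  fm = 0.31.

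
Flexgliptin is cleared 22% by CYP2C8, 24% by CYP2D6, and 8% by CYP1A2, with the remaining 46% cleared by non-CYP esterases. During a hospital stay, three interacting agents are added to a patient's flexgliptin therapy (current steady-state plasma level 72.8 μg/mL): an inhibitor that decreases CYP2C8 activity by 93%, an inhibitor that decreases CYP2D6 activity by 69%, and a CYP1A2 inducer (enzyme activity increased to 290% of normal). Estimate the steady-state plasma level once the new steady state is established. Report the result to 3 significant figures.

The CYP2C8 pathway (22% of clearance) drops to 0.07× activity: 0.22 × 0.07 = 0.0154.
The CYP2D6 pathway (24% of clearance) falls to 0.31× activity: 0.24 × 0.31 = 0.0744.
The CYP1A2 pathway (8% of clearance) increases to 2.9× activity: 0.08 × 2.9 = 0.232.
The remaining 46% of clearance is unaffected.
New clearance relative to baseline: 0.0154 + 0.0744 + 0.232 + 0.46 = 0.7818.
New steady-state plasma level = 72.8 / 0.7818 = 93.1 μg/mL (concentration scales inversely with clearance).

93.1 μg/mL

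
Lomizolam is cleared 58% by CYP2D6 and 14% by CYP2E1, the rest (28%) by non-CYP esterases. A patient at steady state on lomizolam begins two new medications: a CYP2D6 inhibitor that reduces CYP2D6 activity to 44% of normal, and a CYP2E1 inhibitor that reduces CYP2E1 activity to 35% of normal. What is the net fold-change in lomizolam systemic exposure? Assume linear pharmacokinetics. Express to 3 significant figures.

CYP2D6: 0.58 × 0.44 = 0.2552
CYP2E1: 0.14 × 0.35 = 0.049
Other: 0.28 (unchanged)
CL_new/CL_old = 0.2552 + 0.049 + 0.28 = 0.5842.
Because systemic exposure varies inversely with clearance, the combined effect is 1 / 0.5842 = 1.71.

1.71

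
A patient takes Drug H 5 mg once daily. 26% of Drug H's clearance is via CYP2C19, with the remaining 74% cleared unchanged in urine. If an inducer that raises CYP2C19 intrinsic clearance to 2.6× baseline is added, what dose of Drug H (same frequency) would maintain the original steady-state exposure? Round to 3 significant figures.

The CYP2C19 pathway (26% of clearance) is boosted to 2.6× activity: 0.26 × 2.6 = 0.676.
Non-CYP routes (74%) are unchanged.
New clearance relative to baseline: 0.676 + 0.74 = 1.416.
Css,avg = (dose rate)/CL, so holding Css fixed requires dose ∝ CL: 5 × 1.416 = 7.08 mg.

7.08 mg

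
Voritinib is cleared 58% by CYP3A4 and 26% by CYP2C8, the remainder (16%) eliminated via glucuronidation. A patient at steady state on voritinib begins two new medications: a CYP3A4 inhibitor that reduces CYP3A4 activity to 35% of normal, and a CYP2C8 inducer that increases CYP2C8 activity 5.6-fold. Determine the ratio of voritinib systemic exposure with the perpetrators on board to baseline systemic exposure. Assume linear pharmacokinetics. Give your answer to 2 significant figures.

0.55

The CYP3A4 pathway (58% of clearance) falls to 0.35× activity: 0.58 × 0.35 = 0.203.
The CYP2C8 pathway (26% of clearance) increases to 5.6× activity: 0.26 × 5.6 = 1.456.
The remaining 16% of clearance is unaffected.
CL_new/CL_old = 0.203 + 1.456 + 0.16 = 1.819.
Because systemic exposure varies inversely with clearance, the combined effect is 1 / 1.819 = 0.55.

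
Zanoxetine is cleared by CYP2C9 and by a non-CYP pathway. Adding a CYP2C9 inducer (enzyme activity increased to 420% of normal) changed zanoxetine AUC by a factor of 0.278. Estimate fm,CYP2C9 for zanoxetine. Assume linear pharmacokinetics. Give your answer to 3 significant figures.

Call the CYP2C9 fraction fm. After the interaction, CL_new/CL_old = fm × 4.2 + (1 − fm).
AUC ratio = 1 / (new CL fraction), so new CL fraction = 1 / 0.278 = 3.597.
fm × 4.2 + 1 − fm = 3.597  ⇒  fm × (4.2 − 1) = 2.597  ⇒  fm = 0.812.

0.812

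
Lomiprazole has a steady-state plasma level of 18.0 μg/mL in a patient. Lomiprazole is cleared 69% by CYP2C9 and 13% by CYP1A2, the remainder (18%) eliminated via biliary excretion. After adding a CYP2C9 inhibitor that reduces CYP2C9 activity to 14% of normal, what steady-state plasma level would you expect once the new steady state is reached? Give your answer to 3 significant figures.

The CYP2C9 pathway (69% of clearance) falls to 0.14× activity: 0.69 × 0.14 = 0.0966.
CYP1A2 (13%) and the residual 18% are unaffected.
New clearance relative to baseline: 0.0966 + 0.13 + 0.18 = 0.4066.
With dosing unchanged, steady-state plasma level scales as 1/CL: 18.0 / 0.4066 = 44.3 μg/mL.

44.3 μg/mL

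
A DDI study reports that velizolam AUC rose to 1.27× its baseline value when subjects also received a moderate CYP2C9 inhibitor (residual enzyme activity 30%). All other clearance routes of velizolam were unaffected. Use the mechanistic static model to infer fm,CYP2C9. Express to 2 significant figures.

Let fm be the CYP2C9 fraction. New clearance relative to baseline = fm × 0.3 + (1 − fm).
AUC ratio = 1 / (new CL fraction), so new CL fraction = 1 / 1.27 = 0.7874.
fm × 0.3 + 1 − fm = 0.7874  ⇒  fm × (0.3 − 1) = −0.2126  ⇒  fm = 0.30.

0.30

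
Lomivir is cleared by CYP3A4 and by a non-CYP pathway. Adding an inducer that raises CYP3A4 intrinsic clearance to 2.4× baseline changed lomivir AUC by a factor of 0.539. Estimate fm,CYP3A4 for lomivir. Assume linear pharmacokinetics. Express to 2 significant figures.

0.61

Write x for the fraction cleared via CYP3A4. The observed AUC change means clearance rose to 1/0.539 = 1.855 of baseline.
Setting x·2.4 + (1 − x) = 1.855 and solving: x = (1.855 − 1)/(2.4 − 1) = 0.61.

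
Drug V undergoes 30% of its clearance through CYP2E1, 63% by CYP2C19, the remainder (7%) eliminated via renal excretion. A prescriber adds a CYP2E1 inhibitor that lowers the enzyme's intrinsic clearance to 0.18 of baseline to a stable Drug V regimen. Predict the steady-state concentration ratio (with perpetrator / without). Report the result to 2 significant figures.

1.3

The CYP2E1 pathway (30% of clearance) drops to 0.18× activity: 0.3 × 0.18 = 0.054.
CYP2C19 (63%) and the residual 7% are unaffected.
CL_new/CL_old = 0.054 + 0.63 + 0.07 = 0.754.
Steady-state concentration ratio = CL_old/CL_new = 1 / 0.754 = 1.3.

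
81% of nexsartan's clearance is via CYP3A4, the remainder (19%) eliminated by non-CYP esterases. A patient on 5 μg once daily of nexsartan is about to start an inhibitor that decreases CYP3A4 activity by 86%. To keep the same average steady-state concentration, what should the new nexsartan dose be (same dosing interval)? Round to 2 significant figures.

The CYP3A4 pathway (81% of clearance) drops to 0.14× activity: 0.81 × 0.14 = 0.1134.
Non-CYP routes (19%) are unchanged.
New clearance relative to baseline: 0.1134 + 0.19 = 0.3034.
To maintain the same steady-state level, dose must scale with clearance: new dose = 5 × 0.3034 = 1.5 μg.

1.5 μg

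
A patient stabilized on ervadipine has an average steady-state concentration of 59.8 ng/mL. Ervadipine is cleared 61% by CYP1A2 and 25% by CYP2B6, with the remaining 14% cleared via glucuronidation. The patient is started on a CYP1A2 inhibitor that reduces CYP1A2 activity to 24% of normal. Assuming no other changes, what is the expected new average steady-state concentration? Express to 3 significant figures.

The CYP1A2 pathway (61% of clearance) is reduced to 0.24× activity: 0.61 × 0.24 = 0.1464.
CYP2B6 (25%) and the residual 14% are unaffected.
New clearance relative to baseline: 0.1464 + 0.25 + 0.14 = 0.5364.
New average steady-state concentration = baseline ÷ relative clearance = 59.8 / 0.5364 = 111 ng/mL.

111 ng/mL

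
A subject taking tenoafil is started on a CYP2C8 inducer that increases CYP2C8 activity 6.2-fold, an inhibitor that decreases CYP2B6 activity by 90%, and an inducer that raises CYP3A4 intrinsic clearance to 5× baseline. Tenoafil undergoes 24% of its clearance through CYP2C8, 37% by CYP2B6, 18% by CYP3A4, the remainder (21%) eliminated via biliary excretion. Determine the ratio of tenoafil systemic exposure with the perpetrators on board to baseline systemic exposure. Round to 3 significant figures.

The CYP2C8 pathway (24% of clearance) is boosted to 6.2× activity: 0.24 × 6.2 = 1.488.
The CYP2B6 pathway (37% of clearance) falls to 0.1× activity: 0.37 × 0.1 = 0.037.
The CYP3A4 pathway (18% of clearance) increases to 5× activity: 0.18 × 5 = 0.9.
Non-CYP routes (21%) are unchanged.
CL_new/CL_old = 1.488 + 0.037 + 0.9 + 0.21 = 2.635.
Systemic exposure ∝ 1/CL: fold-change = 1 / 2.635 = 0.380.

0.380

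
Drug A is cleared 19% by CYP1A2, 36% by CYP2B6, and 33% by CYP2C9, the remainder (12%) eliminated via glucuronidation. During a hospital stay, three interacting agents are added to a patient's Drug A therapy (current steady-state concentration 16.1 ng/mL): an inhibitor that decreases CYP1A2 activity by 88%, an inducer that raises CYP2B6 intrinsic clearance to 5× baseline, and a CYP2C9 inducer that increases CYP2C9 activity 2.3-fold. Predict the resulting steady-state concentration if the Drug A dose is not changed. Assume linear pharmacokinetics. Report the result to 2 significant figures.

The CYP1A2 pathway (19% of clearance) drops to 0.12× activity: 0.19 × 0.12 = 0.0228.
The CYP2B6 pathway (36% of clearance) increases to 5× activity: 0.36 × 5 = 1.8.
The CYP2C9 pathway (33% of clearance) increases to 2.3× activity: 0.33 × 2.3 = 0.759.
The remaining 12% of clearance is unaffected.
CL_new/CL_old = 0.0228 + 1.8 + 0.759 + 0.12 = 2.7018.
Steady-state concentration ∝ 1/CL: new value = 16.1 / 2.7018 = 6.0 ng/mL.

6.0 ng/mL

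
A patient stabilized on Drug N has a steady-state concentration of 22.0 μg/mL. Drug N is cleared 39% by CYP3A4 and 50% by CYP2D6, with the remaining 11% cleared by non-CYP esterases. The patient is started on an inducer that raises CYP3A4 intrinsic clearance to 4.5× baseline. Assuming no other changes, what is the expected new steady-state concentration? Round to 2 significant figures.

9.3 μg/mL

The CYP3A4 pathway (39% of clearance) rises to 4.5× activity: 0.39 × 4.5 = 1.755.
CYP2D6 (50%) and the residual 11% are unaffected.
Relative clearance = 1.755 + 0.5 + 0.11 = 2.365.
With dosing unchanged, steady-state concentration scales as 1/CL: 22.0 / 2.365 = 9.3 μg/mL.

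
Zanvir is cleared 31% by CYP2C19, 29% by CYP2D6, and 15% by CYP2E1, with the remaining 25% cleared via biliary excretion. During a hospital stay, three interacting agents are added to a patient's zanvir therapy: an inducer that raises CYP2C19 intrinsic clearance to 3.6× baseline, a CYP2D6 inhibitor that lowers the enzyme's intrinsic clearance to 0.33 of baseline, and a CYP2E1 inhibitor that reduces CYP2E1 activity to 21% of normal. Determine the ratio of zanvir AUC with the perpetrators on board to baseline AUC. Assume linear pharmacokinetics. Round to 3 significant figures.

0.670

The CYP2C19 pathway (31% of clearance) increases to 3.6× activity: 0.31 × 3.6 = 1.116.
The CYP2D6 pathway (29% of clearance) is reduced to 0.33× activity: 0.29 × 0.33 = 0.0957.
The CYP2E1 pathway (15% of clearance) drops to 0.21× activity: 0.15 × 0.21 = 0.0315.
Non-CYP routes (25%) are unchanged.
Relative clearance = 1.116 + 0.0957 + 0.0315 + 0.25 = 1.4932.
Because AUC varies inversely with clearance, the combined effect is 1 / 1.4932 = 0.670.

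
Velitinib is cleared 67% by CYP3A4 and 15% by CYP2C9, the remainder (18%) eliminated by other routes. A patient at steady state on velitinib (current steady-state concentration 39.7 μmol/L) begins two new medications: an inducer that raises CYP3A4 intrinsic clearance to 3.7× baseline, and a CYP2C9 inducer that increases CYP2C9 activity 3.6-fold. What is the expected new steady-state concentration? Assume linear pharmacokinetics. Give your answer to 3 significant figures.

12.4 μmol/L

CYP3A4: 0.67 × 3.7 = 2.479
CYP2C9: 0.15 × 3.6 = 0.54
Other: 0.18 (unchanged)
Relative clearance = 2.479 + 0.54 + 0.18 = 3.199.
Steady-state concentration ∝ 1/CL: new value = 39.7 / 3.199 = 12.4 μmol/L.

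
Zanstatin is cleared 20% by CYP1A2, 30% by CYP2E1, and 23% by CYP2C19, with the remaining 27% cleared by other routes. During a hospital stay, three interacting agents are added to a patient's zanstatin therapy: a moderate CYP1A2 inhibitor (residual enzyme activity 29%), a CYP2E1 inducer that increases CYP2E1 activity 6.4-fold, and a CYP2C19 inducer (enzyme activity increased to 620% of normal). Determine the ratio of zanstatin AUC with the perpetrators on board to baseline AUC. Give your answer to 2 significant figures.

0.27

CYP1A2: 0.2 × 0.29 = 0.058
CYP2E1: 0.3 × 6.4 = 1.92
CYP2C19: 0.23 × 6.2 = 1.426
Other: 0.27 (unchanged)
CL_new/CL_old = 0.058 + 1.92 + 1.426 + 0.27 = 3.674.
Net AUC ratio = 1 / 3.674 = 0.27.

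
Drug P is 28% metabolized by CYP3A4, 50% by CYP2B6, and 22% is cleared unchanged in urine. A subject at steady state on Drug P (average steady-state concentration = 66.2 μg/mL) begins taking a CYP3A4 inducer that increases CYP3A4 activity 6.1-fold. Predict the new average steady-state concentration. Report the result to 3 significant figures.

The CYP3A4 pathway (28% of clearance) is boosted to 6.1× activity: 0.28 × 6.1 = 1.708.
CYP2B6 (50%) and the residual 22% are unaffected.
CL_new/CL_old = 1.708 + 0.5 + 0.22 = 2.428.
With dosing unchanged, average steady-state concentration scales as 1/CL: 66.2 / 2.428 = 27.3 μg/mL.

27.3 μg/mL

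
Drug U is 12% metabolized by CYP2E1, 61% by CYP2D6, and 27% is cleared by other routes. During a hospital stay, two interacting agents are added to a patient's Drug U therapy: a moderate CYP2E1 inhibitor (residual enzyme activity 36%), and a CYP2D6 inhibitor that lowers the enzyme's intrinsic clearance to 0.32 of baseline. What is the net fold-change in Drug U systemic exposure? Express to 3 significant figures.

CYP2E1: 0.12 × 0.36 = 0.0432
CYP2D6: 0.61 × 0.32 = 0.1952
Other: 0.27 (unchanged)
New clearance relative to baseline: 0.0432 + 0.1952 + 0.27 = 0.5084.
Because systemic exposure varies inversely with clearance, the combined effect is 1 / 0.5084 = 1.97.

1.97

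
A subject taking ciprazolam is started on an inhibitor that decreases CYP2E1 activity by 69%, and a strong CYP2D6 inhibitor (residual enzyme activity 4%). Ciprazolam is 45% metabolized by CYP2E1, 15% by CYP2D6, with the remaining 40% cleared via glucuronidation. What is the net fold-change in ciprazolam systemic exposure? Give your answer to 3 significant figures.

The CYP2E1 pathway (45% of clearance) drops to 0.31× activity: 0.45 × 0.31 = 0.1395.
The CYP2D6 pathway (15% of clearance) falls to 0.04× activity: 0.15 × 0.04 = 0.006.
The remaining 40% of clearance is unaffected.
New clearance relative to baseline: 0.1395 + 0.006 + 0.4 = 0.5455.
Systemic exposure ∝ 1/CL: fold-change = 1 / 0.5455 = 1.83.

1.83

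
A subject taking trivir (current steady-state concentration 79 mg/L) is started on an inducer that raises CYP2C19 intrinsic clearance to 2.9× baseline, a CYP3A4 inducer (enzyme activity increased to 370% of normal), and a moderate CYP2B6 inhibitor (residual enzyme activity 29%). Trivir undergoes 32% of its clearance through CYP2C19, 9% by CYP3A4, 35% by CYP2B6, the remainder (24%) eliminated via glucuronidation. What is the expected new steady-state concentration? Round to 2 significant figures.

49 mg/L

The CYP2C19 pathway (32% of clearance) increases to 2.9× activity: 0.32 × 2.9 = 0.928.
The CYP3A4 pathway (9% of clearance) rises to 3.7× activity: 0.09 × 3.7 = 0.333.
The CYP2B6 pathway (35% of clearance) falls to 0.29× activity: 0.35 × 0.29 = 0.1015.
Non-CYP routes (24%) are unchanged.
New clearance relative to baseline: 0.928 + 0.333 + 0.1015 + 0.24 = 1.6025.
Dividing the baseline by the relative clearance: 79 / 1.6025 = 49 mg/L.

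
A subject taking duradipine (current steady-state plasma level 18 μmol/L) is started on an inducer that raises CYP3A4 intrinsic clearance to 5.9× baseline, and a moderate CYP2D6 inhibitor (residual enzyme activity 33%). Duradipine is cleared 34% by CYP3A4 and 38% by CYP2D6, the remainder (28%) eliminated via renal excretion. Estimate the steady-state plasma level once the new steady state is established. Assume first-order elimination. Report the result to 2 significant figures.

7.5 μmol/L

The CYP3A4 pathway (34% of clearance) rises to 5.9× activity: 0.34 × 5.9 = 2.006.
The CYP2D6 pathway (38% of clearance) falls to 0.33× activity: 0.38 × 0.33 = 0.1254.
Non-CYP routes (28%) are unchanged.
New clearance relative to baseline: 2.006 + 0.1254 + 0.28 = 2.4114.
Steady-state plasma level ∝ 1/CL: new value = 18 / 2.4114 = 7.5 μmol/L.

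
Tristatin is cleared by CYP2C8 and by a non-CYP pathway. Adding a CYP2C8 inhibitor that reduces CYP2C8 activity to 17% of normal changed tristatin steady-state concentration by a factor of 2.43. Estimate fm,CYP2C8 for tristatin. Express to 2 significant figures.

CL'/CL = 1 / 2.43 = 0.4115
0.17·fm + (1 − fm) = 0.4115
fm = (0.4115 − 1) / (0.17 − 1) = 0.71

0.71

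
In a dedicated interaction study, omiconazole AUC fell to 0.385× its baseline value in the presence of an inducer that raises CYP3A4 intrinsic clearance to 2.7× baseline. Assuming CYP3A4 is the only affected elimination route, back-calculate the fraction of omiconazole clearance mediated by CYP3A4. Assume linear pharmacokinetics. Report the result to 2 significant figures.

Call the CYP3A4 fraction fm. After the interaction, CL_new/CL_old = fm × 2.7 + (1 − fm).
AUC ratio = 1 / (new CL fraction), so new CL fraction = 1 / 0.385 = 2.597.
fm × 2.7 + 1 − fm = 2.597  ⇒  fm × (2.7 − 1) = 1.597  ⇒  fm = 0.94.

0.94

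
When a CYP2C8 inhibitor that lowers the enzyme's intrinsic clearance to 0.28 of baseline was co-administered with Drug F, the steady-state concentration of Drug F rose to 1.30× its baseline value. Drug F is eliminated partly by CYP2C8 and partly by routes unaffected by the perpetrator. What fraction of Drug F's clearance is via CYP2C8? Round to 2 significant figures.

Let x = fm,CYP2C8. Because steady-state concentration ∝ 1/CL, relative clearance fell to 1/1.30 = 0.7692.
Setting x·0.28 + (1 − x) = 0.7692 and solving: x = (0.7692 − 1)/(0.28 − 1) = 0.32.

0.32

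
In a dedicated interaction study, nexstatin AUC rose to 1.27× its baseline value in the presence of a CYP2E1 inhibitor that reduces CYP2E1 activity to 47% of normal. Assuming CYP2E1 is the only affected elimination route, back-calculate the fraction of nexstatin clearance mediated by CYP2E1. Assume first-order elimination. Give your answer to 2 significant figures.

0.40

Let fm be the CYP2E1 fraction. New clearance relative to baseline = fm × 0.47 + (1 − fm).
AUC ratio = 1 / (new CL fraction), so new CL fraction = 1 / 1.27 = 0.7874.
fm × 0.47 + 1 − fm = 0.7874  ⇒  fm × (0.47 − 1) = −0.2126  ⇒  fm = 0.40.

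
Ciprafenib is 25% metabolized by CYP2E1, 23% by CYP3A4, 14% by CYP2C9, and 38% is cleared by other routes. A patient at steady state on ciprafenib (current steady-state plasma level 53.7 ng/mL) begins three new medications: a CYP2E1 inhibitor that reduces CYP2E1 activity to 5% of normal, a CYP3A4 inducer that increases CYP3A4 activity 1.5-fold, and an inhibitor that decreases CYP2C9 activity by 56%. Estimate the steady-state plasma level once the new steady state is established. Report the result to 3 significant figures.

The CYP2E1 pathway (25% of clearance) is reduced to 0.05× activity: 0.25 × 0.05 = 0.0125.
The CYP3A4 pathway (23% of clearance) is boosted to 1.5× activity: 0.23 × 1.5 = 0.345.
The CYP2C9 pathway (14% of clearance) falls to 0.44× activity: 0.14 × 0.44 = 0.0616.
Non-CYP routes (38%) are unchanged.
New clearance relative to baseline: 0.0125 + 0.345 + 0.0616 + 0.38 = 0.7991.
New steady-state plasma level = 53.7 / 0.7991 = 67.2 ng/mL (concentration scales inversely with clearance).

67.2 ng/mL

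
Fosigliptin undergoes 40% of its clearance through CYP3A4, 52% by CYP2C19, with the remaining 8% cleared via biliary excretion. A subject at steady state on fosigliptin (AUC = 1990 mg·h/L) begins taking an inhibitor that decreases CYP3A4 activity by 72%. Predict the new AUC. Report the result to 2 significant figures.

CYP3A4: 0.4 × 0.28 = 0.112
CYP2C19: 0.52 (unchanged)
Other: 0.08 (unchanged)
CL_new/CL_old = 0.112 + 0.52 + 0.08 = 0.712.
New AUC = baseline ÷ relative clearance = 1990 / 0.712 = 2.8 × 10³ mg·h/L.

2.8 × 10³ mg·h/L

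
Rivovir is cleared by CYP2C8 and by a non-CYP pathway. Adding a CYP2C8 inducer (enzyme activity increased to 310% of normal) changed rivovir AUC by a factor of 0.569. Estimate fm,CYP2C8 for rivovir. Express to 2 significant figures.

0.36

Write x for the fraction cleared via CYP2C8. The observed AUC change means clearance rose to 1/0.569 = 1.757 of baseline.
Setting x·3.1 + (1 − x) = 1.757 and solving: x = (1.757 − 1)/(3.1 − 1) = 0.36.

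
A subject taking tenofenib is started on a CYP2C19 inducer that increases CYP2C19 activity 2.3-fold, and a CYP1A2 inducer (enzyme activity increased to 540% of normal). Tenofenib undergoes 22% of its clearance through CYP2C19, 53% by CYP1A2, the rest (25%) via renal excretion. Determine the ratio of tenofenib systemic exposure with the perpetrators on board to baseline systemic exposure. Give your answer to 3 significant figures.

The CYP2C19 pathway (22% of clearance) is boosted to 2.3× activity: 0.22 × 2.3 = 0.506.
The CYP1A2 pathway (53% of clearance) rises to 5.4× activity: 0.53 × 5.4 = 2.862.
The remaining 25% of clearance is unaffected.
Relative clearance = 0.506 + 2.862 + 0.25 = 3.618.
Systemic exposure ∝ 1/CL: fold-change = 1 / 3.618 = 0.276.

0.276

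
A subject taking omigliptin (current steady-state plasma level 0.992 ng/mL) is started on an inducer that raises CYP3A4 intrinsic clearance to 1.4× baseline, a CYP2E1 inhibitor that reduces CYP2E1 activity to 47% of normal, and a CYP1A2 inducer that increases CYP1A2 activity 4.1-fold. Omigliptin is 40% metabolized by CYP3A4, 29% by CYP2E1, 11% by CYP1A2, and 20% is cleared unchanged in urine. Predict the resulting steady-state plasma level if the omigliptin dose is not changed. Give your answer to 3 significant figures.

The CYP3A4 pathway (40% of clearance) increases to 1.4× activity: 0.4 × 1.4 = 0.56.
The CYP2E1 pathway (29% of clearance) is reduced to 0.47× activity: 0.29 × 0.47 = 0.1363.
The CYP1A2 pathway (11% of clearance) rises to 4.1× activity: 0.11 × 4.1 = 0.451.
The remaining 20% of clearance is unaffected.
CL_new/CL_old = 0.56 + 0.1363 + 0.451 + 0.2 = 1.3473.
Steady-state plasma level ∝ 1/CL: new value = 0.992 / 1.3473 = 0.736 ng/mL.

0.736 ng/mL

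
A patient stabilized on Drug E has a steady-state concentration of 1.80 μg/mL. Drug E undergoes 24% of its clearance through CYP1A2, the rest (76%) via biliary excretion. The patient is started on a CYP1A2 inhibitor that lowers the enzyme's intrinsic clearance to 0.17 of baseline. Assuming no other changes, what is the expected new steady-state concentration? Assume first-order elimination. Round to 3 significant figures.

2.25 μg/mL

The CYP1A2 pathway (24% of clearance) drops to 0.17× activity: 0.24 × 0.17 = 0.0408.
Non-CYP routes (76%) are unchanged.
CL_new/CL_old = 0.0408 + 0.76 = 0.8008.
With dosing unchanged, steady-state concentration scales as 1/CL: 1.80 / 0.8008 = 2.25 μg/mL.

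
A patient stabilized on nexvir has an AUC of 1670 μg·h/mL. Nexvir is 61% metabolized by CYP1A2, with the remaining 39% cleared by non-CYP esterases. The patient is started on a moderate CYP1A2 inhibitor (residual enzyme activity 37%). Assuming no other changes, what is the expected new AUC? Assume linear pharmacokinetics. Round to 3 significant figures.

The CYP1A2 pathway (61% of clearance) drops to 0.37× activity: 0.61 × 0.37 = 0.2257.
The remaining 39% of clearance is unaffected.
Relative clearance = 0.2257 + 0.39 = 0.6157.
With dosing unchanged, AUC scales as 1/CL: 1670 / 0.6157 = 2.71 × 10³ μg·h/mL.

2.71 × 10³ μg·h/mL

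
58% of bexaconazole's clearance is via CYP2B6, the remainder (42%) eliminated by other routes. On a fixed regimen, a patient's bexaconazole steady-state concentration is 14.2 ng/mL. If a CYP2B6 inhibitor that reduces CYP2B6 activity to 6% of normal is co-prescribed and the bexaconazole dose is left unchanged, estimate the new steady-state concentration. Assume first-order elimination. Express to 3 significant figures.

31.2 ng/mL

The CYP2B6 pathway (58% of clearance) falls to 0.06× activity: 0.58 × 0.06 = 0.0348.
The remaining 42% of clearance is unaffected.
CL_new/CL_old = 0.0348 + 0.42 = 0.4548.
With dosing unchanged, steady-state concentration scales as 1/CL: 14.2 / 0.4548 = 31.2 ng/mL.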